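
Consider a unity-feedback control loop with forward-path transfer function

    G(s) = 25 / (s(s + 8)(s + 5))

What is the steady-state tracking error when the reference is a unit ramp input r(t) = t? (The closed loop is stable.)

e_ss = 1.600

G(s) has one pole at the origin.
This is a Type 1 system. Kv = lim_{s→0} s·G(s) = 25/40 = 5/8.
e_ss = 1/Kv = 1/(5/8) = 8/5 ≈ 1.600.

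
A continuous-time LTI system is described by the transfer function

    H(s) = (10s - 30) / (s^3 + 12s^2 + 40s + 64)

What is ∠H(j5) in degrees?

At s = j5: numerator = -30 + j50, denominator = -236 + j75.
∠H = ∠num − ∠den = 120.96° − (162.37°) = -41.41°.

∠H(j5) ≈ -41.41°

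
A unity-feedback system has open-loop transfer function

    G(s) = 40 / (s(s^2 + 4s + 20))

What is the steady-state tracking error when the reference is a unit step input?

G(s) has one pole at the origin.
This is a Type 1 system; for a step input the steady-state error is zero.

e_ss = 0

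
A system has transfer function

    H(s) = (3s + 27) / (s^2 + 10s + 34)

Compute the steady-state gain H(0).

H(0) = 27/34 ≈ 0.7941

Set s = 0: H(0) = (27) / (34) = 27/34.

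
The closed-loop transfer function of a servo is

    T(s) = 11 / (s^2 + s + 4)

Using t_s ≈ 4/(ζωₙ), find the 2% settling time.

t_s ≈ 8 s

Comparing s^2 + s + 4 to s^2 + 2ζωₙs + ωₙ²: ωₙ = 2 rad/s and ζ = 1/(2·2) = 0.25.
ζωₙ = 1/2 = 0.5, so t_s ≈ 4/(ζωₙ) = 4/0.5 = 8 s.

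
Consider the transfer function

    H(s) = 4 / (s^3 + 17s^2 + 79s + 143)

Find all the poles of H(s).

s = -3 + 2j, -3 - 2j, -11

The poles are the roots of the denominator s^3 + 17s^2 + 79s + 143 = 0.
Trying s = -11: the polynomial evaluates to 0, so (s + 11) is a factor.
Dividing out leaves s^2 + 6s + 13 = 0.
The quadratic formula then gives s = -3 ± 2j.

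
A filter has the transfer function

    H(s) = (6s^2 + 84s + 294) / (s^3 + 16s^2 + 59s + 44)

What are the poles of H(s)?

The poles are the roots of the denominator s^3 + 16s^2 + 59s + 44 = 0.
Trying s = -4: the polynomial evaluates to 0, so (s + 4) is a factor.
Dividing out leaves s^2 + 12s + 11 = 0.
Factoring the quadratic: (s + 11)(s + 1) = 0.

s = -4, -11, -1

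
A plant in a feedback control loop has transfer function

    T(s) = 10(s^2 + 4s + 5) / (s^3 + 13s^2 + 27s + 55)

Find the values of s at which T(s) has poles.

The poles are the roots of the denominator s^3 + 13s^2 + 27s + 55 = 0.
Trying s = -11: the polynomial evaluates to 0, so (s + 11) is a factor.
Dividing out leaves s^2 + 2s + 5 = 0.
The quadratic formula then gives s = -1 ± 2j.

s = -1 ± 2j, -11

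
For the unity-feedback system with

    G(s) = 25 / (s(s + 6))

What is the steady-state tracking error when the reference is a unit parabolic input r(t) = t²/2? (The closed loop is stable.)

G(s) has one pole at the origin.
This is a Type 1 system; Ka = lim_{s→0} s^2·G(s) = 0, so the steady-state error for a parabola input is infinite.

e_ss = ∞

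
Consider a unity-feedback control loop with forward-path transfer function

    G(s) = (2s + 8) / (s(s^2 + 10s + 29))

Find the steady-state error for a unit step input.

e_ss = 0

G(s) has one pole at the origin.
This is a Type 1 system; for a step input the steady-state error is zero.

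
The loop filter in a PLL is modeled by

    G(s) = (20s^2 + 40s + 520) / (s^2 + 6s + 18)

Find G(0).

G(0) = 260/9 ≈ 28.89

Set s = 0: G(0) = (520) / (18) = 260/9.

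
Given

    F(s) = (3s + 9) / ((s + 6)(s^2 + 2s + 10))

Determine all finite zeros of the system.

Set the numerator to zero: 3s + 9 = 0, i.e. 3·(s + 3) = 0.
So s = -3.

s = -3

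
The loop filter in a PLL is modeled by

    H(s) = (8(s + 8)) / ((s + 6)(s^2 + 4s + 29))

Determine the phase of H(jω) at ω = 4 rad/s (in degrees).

At s = j4: numerator = 64 + j32, denominator = 14 + j148.
∠H = ∠num − ∠den = 26.565° − (84.596°) = -58.03°.

∠H(j4) ≈ -58.03°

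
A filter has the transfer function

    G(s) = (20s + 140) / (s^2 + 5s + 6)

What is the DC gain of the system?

Set s = 0: G(0) = (140) / (6) = 70/3.

G(0) = 70/3 ≈ 23.33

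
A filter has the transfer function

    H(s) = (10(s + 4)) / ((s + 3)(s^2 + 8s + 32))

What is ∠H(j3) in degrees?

∠H(j3) ≈ -54.35°

At s = j3: numerator = 40 + j30, denominator = -3 + j141.
∠H = ∠num − ∠den = 36.870° − (91.219°) = -54.35°.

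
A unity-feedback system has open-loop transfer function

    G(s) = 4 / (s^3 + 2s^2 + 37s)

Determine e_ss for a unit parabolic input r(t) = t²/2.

e_ss = ∞

G(s) has one pole at the origin.
This is a Type 1 system; Ka = lim_{s→0} s^2·G(s) = 0, so the steady-state error for a parabola input is infinite.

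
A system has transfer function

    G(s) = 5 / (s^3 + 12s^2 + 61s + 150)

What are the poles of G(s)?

s = -3 ± 4j, -6

The poles are the roots of the denominator s^3 + 12s^2 + 61s + 150 = 0.
Trying s = -6: the polynomial evaluates to 0, so (s + 6) is a factor.
Dividing out leaves s^2 + 6s + 25 = 0.
The quadratic formula then gives s = -3 ± 4j.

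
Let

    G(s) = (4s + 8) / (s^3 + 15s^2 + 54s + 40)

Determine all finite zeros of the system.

Set the numerator to zero: 4s + 8 = 0, i.e. 4·(s + 2) = 0.
So s = -2.

s = -2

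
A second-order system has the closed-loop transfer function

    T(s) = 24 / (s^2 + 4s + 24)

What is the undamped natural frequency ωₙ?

ωₙ ≈ 4.899 rad/s

Compare the denominator to the standard form s^2 + 2ζωₙs + ωₙ².
ωₙ² = 24, so ωₙ = √24 ≈ 4.899 rad/s.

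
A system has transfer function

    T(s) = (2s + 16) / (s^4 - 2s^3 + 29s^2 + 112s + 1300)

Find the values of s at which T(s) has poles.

s = -3 ± 4j, 4 ± 6j

The poles are the roots of the denominator s^4 - 2s^3 + 29s^2 + 112s + 1300 = 0.
No real roots exist; factor into two real quadratics: (s^2 + 6s + 25)(s^2 - 8s + 52) = 0.
Each quadratic gives a conjugate pair via the quadratic formula.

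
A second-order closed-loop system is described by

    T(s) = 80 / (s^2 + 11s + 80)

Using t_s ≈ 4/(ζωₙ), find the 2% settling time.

t_s ≈ 0.7273 s

Comparing s^2 + 11s + 80 to s^2 + 2ζωₙs + ωₙ²: ωₙ = √80 ≈ 8.944 rad/s and ζ = 11/(2·√80) ≈ 0.6149.
ζωₙ = 11/2 = 5.5, so t_s ≈ 4/(ζωₙ) = 4/5.5 ≈ 0.7273 s.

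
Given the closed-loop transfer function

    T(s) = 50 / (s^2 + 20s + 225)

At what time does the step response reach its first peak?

Comparing s^2 + 20s + 225 to s^2 + 2ζωₙs + ωₙ²: ωₙ = 15 rad/s and ζ = 20/(2·15) ≈ 0.6667.
ζωₙ = 20/2 = 10, so ω_d = ωₙ√(1−ζ²) = √(ωₙ² − (ζωₙ)²) = √(225 − 10²) = √125 ≈ 11.18 rad/s.
t_p = π/ω_d = π/11.18 ≈ 0.2810 s.

t_p ≈ 0.2810 s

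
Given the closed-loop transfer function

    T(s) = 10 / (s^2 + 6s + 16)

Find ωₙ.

Compare the denominator to the standard form s^2 + 2ζωₙs + ωₙ².
ωₙ² = 16, so ωₙ = 4 rad/s.

ωₙ = 4 rad/s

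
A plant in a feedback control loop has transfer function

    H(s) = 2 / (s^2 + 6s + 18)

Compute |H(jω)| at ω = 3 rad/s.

|H(j3)| ≈ 0.09938

Substitute s = j3: numerator = 2, denominator = 9 + j18.
|H(j3)| = |2| / |9 + j18| = 2 / 20.125 ≈ 0.09938.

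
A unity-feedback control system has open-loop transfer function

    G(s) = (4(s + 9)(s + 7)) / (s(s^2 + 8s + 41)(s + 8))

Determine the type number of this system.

The denominator has 1 factor of s at the origin (free integrator), so this is a Type 1 system.

Type 1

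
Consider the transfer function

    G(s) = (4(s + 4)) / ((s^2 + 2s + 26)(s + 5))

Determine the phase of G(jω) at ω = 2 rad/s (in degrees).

At s = j2: numerator = 16 + j8, denominator = 102 + j64.
∠G = ∠num − ∠den = 26.565° − (32.106°) = -5.541°.

∠G(j2) ≈ -5.541°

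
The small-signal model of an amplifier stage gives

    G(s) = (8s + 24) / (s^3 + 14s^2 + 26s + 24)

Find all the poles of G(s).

The poles are the roots of the denominator s^3 + 14s^2 + 26s + 24 = 0.
Trying s = -12: the polynomial evaluates to 0, so (s + 12) is a factor.
Dividing out leaves s^2 + 2s + 2 = 0.
The quadratic formula then gives s = -1 ± 1j.

s = -1 ± j, -12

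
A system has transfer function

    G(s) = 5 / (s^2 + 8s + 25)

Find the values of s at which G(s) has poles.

The poles are the roots of the denominator s^2 + 8s + 25 = 0.
Using the quadratic formula: s = (-8 ± √(-36))/2 = -4 ± 3j.

s = -4 ± 3j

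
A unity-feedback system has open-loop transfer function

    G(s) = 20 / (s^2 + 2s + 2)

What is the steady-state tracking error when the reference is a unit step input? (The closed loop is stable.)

e_ss = 0.09091

G(s) has no poles at the origin.
This is a Type 0 system. Kp = lim_{s→0} G(s) = 20/2 = 10.
e_ss = 1/(1 + Kp) = 1/(1 + 10) = 1/11 ≈ 0.09091.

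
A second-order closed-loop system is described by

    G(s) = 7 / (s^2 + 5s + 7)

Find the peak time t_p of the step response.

Comparing s^2 + 5s + 7 to s^2 + 2ζωₙs + ωₙ²: ωₙ = √7 ≈ 2.646 rad/s and ζ = 5/(2·√7) ≈ 0.9449.
ζωₙ = 5/2 = 2.5, so ω_d = ωₙ√(1−ζ²) = √(ωₙ² − (ζωₙ)²) = √(7 − 2.5²) = √0.75 ≈ 0.8660 rad/s.
t_p = π/ω_d = π/0.8660 ≈ 3.628 s.

t_p ≈ 3.628 s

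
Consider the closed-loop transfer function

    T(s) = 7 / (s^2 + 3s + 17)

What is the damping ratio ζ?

Compare the denominator to the standard form s^2 + 2ζωₙs + ωₙ².
ωₙ² = 17, so ωₙ = √17 ≈ 4.123 rad/s.
2ζωₙ = 3, so ζ = 3/(2·√17) ≈ 0.3638.

ζ ≈ 0.3638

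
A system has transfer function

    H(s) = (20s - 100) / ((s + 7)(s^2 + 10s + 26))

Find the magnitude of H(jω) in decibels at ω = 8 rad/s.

|H(j8)|_dB ≈ -14.0 dB

Substitute s = j8: numerator = -100 + j160, denominator = -906 + j256.
|H(j8)| = |-100 + j160| / |-906 + j256| = 188.68 / 941.47 ≈ 0.2004.
In decibels: 20·log₁₀(0.2004) ≈ -14.0 dB.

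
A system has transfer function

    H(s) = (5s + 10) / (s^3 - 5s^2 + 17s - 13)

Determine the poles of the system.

The poles are the roots of the denominator s^3 - 5s^2 + 17s - 13 = 0.
Trying s = 1: the polynomial evaluates to 0, so (s - 1) is a factor.
Dividing out leaves s^2 - 4s + 13 = 0.
The quadratic formula then gives s = 2 ± 3j.

s = 2 ± 3j, 1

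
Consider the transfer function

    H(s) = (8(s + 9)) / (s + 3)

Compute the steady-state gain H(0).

At s = 0 each factor (s + a) contributes a and each (s^2 + bs + c) contributes c.
H(0) = 8·(9) / ((3)) = 72/3 = 24.

H(0) = 24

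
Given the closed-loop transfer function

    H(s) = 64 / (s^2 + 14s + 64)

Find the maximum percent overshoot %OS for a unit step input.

%OS ≈ 0.342%

Comparing s^2 + 14s + 64 to s^2 + 2ζωₙs + ωₙ²: ωₙ = 8 rad/s and ζ = 14/(2·8) = 0.875.
%OS = 100·exp(−πζ/√(1−ζ²)) = 100·exp(−π·0.875/√(1−0.875²)) ≈ 0.342%.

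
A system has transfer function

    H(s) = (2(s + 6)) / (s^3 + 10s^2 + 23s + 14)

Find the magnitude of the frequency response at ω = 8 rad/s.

Substitute s = j8: numerator = 12 + j16, denominator = -626 - j328.
|H(j8)| = |12 + j16| / |-626 - j328| = 20 / 706.72 ≈ 0.02830.

|H(j8)| ≈ 0.02830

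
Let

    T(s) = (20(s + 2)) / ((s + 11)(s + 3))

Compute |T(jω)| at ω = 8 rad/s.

Substitute s = j8: numerator = 40 + j160, denominator = -31 + j112.
|T(j8)| = |40 + j160| / |-31 + j112| = 164.92 / 116.21 ≈ 1.419.

|T(j8)| ≈ 1.419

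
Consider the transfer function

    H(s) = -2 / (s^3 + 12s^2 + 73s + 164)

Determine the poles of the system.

s = -4 + 5j, -4 - 5j, -4

The poles are the roots of the denominator s^3 + 12s^2 + 73s + 164 = 0.
Trying s = -4: the polynomial evaluates to 0, so (s + 4) is a factor.
Dividing out leaves s^2 + 8s + 41 = 0.
The quadratic formula then gives s = -4 ± 5j.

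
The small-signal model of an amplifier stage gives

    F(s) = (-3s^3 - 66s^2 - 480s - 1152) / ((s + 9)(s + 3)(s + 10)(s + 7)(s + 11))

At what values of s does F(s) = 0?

s = -6, -8, -8

Set the numerator to zero: -3s^3 - 66s^2 - 480s - 1152 = 0, i.e. -3·(s^3 + 22s^2 + 160s + 384) = 0.
Factoring: (s + 6)(s + 8)^2 = 0.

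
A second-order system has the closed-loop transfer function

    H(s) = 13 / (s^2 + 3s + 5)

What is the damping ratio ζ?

Compare the denominator to the standard form s^2 + 2ζωₙs + ωₙ².
ωₙ² = 5, so ωₙ = √5 ≈ 2.236 rad/s.
2ζωₙ = 3, so ζ = 3/(2·√5) ≈ 0.6708.

ζ ≈ 0.6708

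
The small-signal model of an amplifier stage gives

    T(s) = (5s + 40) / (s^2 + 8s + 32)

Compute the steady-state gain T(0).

Set s = 0: T(0) = (40) / (32) = 5/4.

T(0) = 5/4 ≈ 1.250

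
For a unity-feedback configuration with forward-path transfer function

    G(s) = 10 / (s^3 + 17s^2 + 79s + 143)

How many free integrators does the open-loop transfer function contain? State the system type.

Type 0

The denominator has no factor of s at the origin — no free integrator — so this is a Type 0 system.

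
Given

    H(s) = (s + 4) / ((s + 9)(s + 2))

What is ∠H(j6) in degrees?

At s = j6: numerator = 4 + j6, denominator = -18 + j66.
∠H = ∠num − ∠den = 56.310° − (105.26°) = -48.95°.

∠H(j6) ≈ -48.95°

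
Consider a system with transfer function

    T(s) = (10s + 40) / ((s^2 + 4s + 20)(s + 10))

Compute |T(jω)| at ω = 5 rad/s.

|T(j5)| ≈ 0.2778

Substitute s = j5: numerator = 40 + j50, denominator = -150 + j175.
|T(j5)| = |40 + j50| / |-150 + j175| = 64.031 / 230.49 ≈ 0.2778.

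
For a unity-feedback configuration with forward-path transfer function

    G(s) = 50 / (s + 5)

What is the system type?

Type 0

The denominator has no factor of s at the origin — no free integrator — so this is a Type 0 system.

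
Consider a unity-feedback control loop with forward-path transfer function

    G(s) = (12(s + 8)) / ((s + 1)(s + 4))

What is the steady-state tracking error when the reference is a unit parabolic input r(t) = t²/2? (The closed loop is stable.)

e_ss = ∞

G(s) has no poles at the origin.
This is a Type 0 system; Ka = lim_{s→0} s^2·G(s) = 0, so the steady-state error for a parabola input is infinite.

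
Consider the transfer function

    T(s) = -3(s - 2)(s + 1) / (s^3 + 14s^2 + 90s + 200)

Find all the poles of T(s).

The poles are the roots of the denominator s^3 + 14s^2 + 90s + 200 = 0.
Trying s = -4: the polynomial evaluates to 0, so (s + 4) is a factor.
Dividing out leaves s^2 + 10s + 50 = 0.
The quadratic formula then gives s = -5 ± 5j.

s = -5 ± 5j, -4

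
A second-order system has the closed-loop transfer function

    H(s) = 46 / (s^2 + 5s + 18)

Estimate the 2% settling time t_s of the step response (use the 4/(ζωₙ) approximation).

t_s ≈ 1.600 s

Comparing s^2 + 5s + 18 to s^2 + 2ζωₙs + ωₙ²: ωₙ = √18 ≈ 4.243 rad/s and ζ = 5/(2·√18) ≈ 0.5893.
ζωₙ = 5/2 = 2.5, so t_s ≈ 4/(ζωₙ) = 4/2.5 = 1.600 s.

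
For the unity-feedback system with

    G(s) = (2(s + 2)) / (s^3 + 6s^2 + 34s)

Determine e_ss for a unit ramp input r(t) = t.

G(s) has one pole at the origin.
This is a Type 1 system. Kv = lim_{s→0} s·G(s) = 4/34 = 2/17.
e_ss = 1/Kv = 1/(2/17) = 17/2 ≈ 8.500.

e_ss = 8.500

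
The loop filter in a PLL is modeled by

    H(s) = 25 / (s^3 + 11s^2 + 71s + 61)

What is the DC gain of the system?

Set s = 0: H(0) = (25) / (61) = 25/61.

H(0) = 25/61 ≈ 0.4098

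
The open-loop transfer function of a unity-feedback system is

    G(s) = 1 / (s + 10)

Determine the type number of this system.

Type 0

The denominator has no factor of s at the origin — no free integrator — so this is a Type 0 system.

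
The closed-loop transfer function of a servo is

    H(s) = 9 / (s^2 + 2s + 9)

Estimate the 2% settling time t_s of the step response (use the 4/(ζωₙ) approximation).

t_s ≈ 4 s

Comparing s^2 + 2s + 9 to s^2 + 2ζωₙs + ωₙ²: ωₙ = 3 rad/s and ζ = 2/(2·3) ≈ 0.3333.
ζωₙ = 2/2 = 1, so t_s ≈ 4/(ζωₙ) = 4/1 = 4 s.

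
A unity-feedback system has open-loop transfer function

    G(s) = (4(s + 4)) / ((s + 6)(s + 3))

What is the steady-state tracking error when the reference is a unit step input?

G(s) has no poles at the origin.
This is a Type 0 system. Kp = lim_{s→0} G(s) = 16/18 = 8/9.
e_ss = 1/(1 + Kp) = 1/(1 + 8/9) = 9/17 ≈ 0.5294.

e_ss = 0.5294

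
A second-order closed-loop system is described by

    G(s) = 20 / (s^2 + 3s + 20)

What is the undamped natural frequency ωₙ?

ωₙ ≈ 4.472 rad/s

Compare the denominator to the standard form s^2 + 2ζωₙs + ωₙ².
ωₙ² = 20, so ωₙ = √20 ≈ 4.472 rad/s.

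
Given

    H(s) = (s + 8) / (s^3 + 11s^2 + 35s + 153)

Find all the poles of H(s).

The poles are the roots of the denominator s^3 + 11s^2 + 35s + 153 = 0.
Trying s = -9: the polynomial evaluates to 0, so (s + 9) is a factor.
Dividing out leaves s^2 + 2s + 17 = 0.
The quadratic formula then gives s = -1 ± 4j.

s = -1 + 4j, -1 - 4j, -9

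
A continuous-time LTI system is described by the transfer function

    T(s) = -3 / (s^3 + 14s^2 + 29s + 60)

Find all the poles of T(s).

The poles are the roots of the denominator s^3 + 14s^2 + 29s + 60 = 0.
Trying s = -12: the polynomial evaluates to 0, so (s + 12) is a factor.
Dividing out leaves s^2 + 2s + 5 = 0.
The quadratic formula then gives s = -1 ± 2j.

s = -12, -1 ± 2j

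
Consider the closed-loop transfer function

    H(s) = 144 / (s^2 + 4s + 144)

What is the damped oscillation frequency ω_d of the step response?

ω_d ≈ 11.83 rad/s

Comparing s^2 + 4s + 144 to s^2 + 2ζωₙs + ωₙ²: ωₙ = 12 rad/s and ζ = 4/(2·12) ≈ 0.1667.
ζωₙ = 4/2 = 2, so ω_d = ωₙ√(1−ζ²) = √(ωₙ² − (ζωₙ)²) = √(144 − 2²) = √140 ≈ 11.83 rad/s.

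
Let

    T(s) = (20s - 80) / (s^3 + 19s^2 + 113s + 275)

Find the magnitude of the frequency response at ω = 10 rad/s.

Substitute s = j10: numerator = -80 + j200, denominator = -1625 + j130.
|T(j10)| = |-80 + j200| / |-1625 + j130| = 215.41 / 1630.2 ≈ 0.1321.

|T(j10)| ≈ 0.1321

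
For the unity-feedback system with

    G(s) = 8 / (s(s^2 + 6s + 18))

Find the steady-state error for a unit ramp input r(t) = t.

G(s) has one pole at the origin.
This is a Type 1 system. Kv = lim_{s→0} s·G(s) = 8/18 = 4/9.
e_ss = 1/Kv = 1/(4/9) = 9/4 ≈ 2.250.

e_ss = 2.250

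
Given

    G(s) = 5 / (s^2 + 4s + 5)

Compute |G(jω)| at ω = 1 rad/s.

Substitute s = j1: numerator = 5, denominator = 4 + j4.
|G(j1)| = |5| / |4 + j4| = 5 / 5.6569 ≈ 0.8839.

|G(j1)| ≈ 0.8839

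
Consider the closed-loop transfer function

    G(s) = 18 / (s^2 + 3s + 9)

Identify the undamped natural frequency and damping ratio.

Compare the denominator to the standard form s^2 + 2ζωₙs + ωₙ².
ωₙ² = 9, so ωₙ = 3 rad/s.
2ζωₙ = 3, so ζ = 3/(2·3) = 0.5.

ωₙ = 3 rad/s, ζ = 0.5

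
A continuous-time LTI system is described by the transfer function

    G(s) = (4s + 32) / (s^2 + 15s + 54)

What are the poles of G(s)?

s = -6, -9

The poles are the roots of the denominator s^2 + 15s + 54 = 0.
Factoring: (s + 6)(s + 9) = 0, so s = -6 and s = -9.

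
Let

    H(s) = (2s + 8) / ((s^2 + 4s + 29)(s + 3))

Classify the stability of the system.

The poles can be read from the denominator factors: s = -2 + 5j, -2 - 5j, -3.
Since all poles lie strictly in the left half-plane, the system is stable.

stable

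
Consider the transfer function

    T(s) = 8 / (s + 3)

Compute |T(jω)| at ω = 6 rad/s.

|T(j6)| ≈ 1.193

Substitute s = j6: numerator = 8, denominator = 3 + j6.
|T(j6)| = |8| / |3 + j6| = 8 / 6.7082 ≈ 1.193.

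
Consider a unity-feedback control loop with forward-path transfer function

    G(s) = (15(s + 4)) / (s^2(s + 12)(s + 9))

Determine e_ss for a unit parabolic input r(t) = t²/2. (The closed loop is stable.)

e_ss = 1.800

G(s) has 2 poles at the origin.
This is a Type 2 system. Ka = lim_{s→0} s^2·G(s) = 60/108 = 5/9.
e_ss = 1/Ka = 1/(5/9) = 9/5 ≈ 1.800.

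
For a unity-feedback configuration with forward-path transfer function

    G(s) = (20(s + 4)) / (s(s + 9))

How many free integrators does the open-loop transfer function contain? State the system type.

The denominator has 1 factor of s at the origin (free integrator), so this is a Type 1 system.

Type 1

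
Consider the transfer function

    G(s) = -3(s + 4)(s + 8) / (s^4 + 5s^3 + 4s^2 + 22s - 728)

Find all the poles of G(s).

The poles are the roots of the denominator s^4 + 5s^3 + 4s^2 + 22s - 728 = 0.
Trying s = 4: the polynomial evaluates to 0, so (s - 4) is a factor.
Dividing out leaves s^3 + 9s^2 + 40s + 182 = 0.
This factors further as (s + 7)(s^2 + 2s + 26) = 0.

s = 4, -7, -1 ± 5j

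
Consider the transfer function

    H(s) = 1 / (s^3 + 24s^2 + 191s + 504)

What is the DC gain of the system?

H(0) = 1/504 ≈ 0.001984

Set s = 0: H(0) = (1) / (504) = 1/504.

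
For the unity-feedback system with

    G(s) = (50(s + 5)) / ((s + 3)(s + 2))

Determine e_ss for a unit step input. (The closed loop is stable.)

G(s) has no poles at the origin.
This is a Type 0 system. Kp = lim_{s→0} G(s) = 250/6 = 125/3.
e_ss = 1/(1 + Kp) = 1/(1 + 125/3) = 3/128 ≈ 0.02344.

e_ss = 0.02344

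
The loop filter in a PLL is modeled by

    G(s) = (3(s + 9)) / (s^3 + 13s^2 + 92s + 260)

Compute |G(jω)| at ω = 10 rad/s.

Substitute s = j10: numerator = 27 + j30, denominator = -1040 - j80.
|G(j10)| = |27 + j30| / |-1040 - j80| = 40.361 / 1043.1 ≈ 0.03869.

|G(j10)| ≈ 0.03869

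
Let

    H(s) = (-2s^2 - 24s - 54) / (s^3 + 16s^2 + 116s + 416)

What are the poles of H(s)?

s = -4 ± 6j, -8

The poles are the roots of the denominator s^3 + 16s^2 + 116s + 416 = 0.
Trying s = -8: the polynomial evaluates to 0, so (s + 8) is a factor.
Dividing out leaves s^2 + 8s + 52 = 0.
The quadratic formula then gives s = -4 ± 6j.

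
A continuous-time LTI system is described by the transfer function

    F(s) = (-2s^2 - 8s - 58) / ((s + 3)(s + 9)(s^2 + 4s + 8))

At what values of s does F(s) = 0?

Set the numerator to zero: -2s^2 - 8s - 58 = 0, i.e. -2·(s^2 + 4s + 29) = 0.
Factoring: (s^2 + 4s + 29) = 0.

s = -2 ± 5j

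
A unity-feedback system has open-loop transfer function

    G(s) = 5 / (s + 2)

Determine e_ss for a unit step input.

G(s) has no poles at the origin.
This is a Type 0 system. Kp = lim_{s→0} G(s) = 5/2.
e_ss = 1/(1 + Kp) = 1/(1 + 5/2) = 2/7 ≈ 0.2857.

e_ss = 0.2857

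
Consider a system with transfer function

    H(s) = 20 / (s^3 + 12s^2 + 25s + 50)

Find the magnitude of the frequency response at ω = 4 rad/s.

|H(j4)| ≈ 0.1365

Substitute s = j4: numerator = 20, denominator = -142 + j36.
|H(j4)| = |20| / |-142 + j36| = 20 / 146.49 ≈ 0.1365.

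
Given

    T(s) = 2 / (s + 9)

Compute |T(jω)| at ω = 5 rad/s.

|T(j5)| ≈ 0.1943

Substitute s = j5: numerator = 2, denominator = 9 + j5.
|T(j5)| = |2| / |9 + j5| = 2 / 10.296 ≈ 0.1943.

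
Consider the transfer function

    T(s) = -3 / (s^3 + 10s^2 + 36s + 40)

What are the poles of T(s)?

The poles are the roots of the denominator s^3 + 10s^2 + 36s + 40 = 0.
Trying s = -2: the polynomial evaluates to 0, so (s + 2) is a factor.
Dividing out leaves s^2 + 8s + 20 = 0.
The quadratic formula then gives s = -4 ± 2j.

s = -4 + 2j, -4 - 2j, -2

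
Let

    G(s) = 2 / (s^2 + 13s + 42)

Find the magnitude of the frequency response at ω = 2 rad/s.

Substitute s = j2: numerator = 2, denominator = 38 + j26.
|G(j2)| = |2| / |38 + j26| = 2 / 46.043 ≈ 0.04344.

|G(j2)| ≈ 0.04344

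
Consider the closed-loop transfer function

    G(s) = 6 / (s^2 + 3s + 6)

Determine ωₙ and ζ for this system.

ωₙ ≈ 2.449 rad/s, ζ ≈ 0.6124

Compare the denominator to the standard form s^2 + 2ζωₙs + ωₙ².
ωₙ² = 6, so ωₙ = √6 ≈ 2.449 rad/s.
2ζωₙ = 3, so ζ = 3/(2·√6) ≈ 0.6124.
With ζ = 0.6124 the response is underdamped.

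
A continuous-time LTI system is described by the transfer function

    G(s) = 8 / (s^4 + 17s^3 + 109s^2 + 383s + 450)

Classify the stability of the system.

The denominator s^4 + 17s^3 + 109s^2 + 383s + 450 factors as (s^2 + 6s + 25)(s + 9)(s + 2), giving poles at s = -3 ± 4j, -9, -2.
Since all poles lie strictly in the left half-plane, the system is stable.

stable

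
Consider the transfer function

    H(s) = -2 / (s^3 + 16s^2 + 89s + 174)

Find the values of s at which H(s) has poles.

The poles are the roots of the denominator s^3 + 16s^2 + 89s + 174 = 0.
Trying s = -6: the polynomial evaluates to 0, so (s + 6) is a factor.
Dividing out leaves s^2 + 10s + 29 = 0.
The quadratic formula then gives s = -5 ± 2j.

s = -5 + 2j, -5 - 2j, -6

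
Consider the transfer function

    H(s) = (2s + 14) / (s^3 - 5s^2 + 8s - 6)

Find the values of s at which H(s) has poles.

s = 1 + j, 1 - j, 3

The poles are the roots of the denominator s^3 - 5s^2 + 8s - 6 = 0.
Trying s = 3: the polynomial evaluates to 0, so (s - 3) is a factor.
Dividing out leaves s^2 - 2s + 2 = 0.
The quadratic formula then gives s = 1 ± 1j.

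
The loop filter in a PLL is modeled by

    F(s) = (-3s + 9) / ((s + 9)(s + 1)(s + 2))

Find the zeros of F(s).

s = 3

Set the numerator to zero: -3s + 9 = 0, i.e. -3·(s - 3) = 0.
So s = 3.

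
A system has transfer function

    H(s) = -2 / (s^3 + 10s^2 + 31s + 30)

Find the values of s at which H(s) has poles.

The poles are the roots of the denominator s^3 + 10s^2 + 31s + 30 = 0.
Trying s = -5: the polynomial evaluates to 0, so (s + 5) is a factor.
Dividing out leaves s^2 + 5s + 6 = 0.
Factoring the quadratic: (s + 3)(s + 2) = 0.

s = -5, -3, -2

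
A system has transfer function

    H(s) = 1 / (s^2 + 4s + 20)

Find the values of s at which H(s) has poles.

s = -2 + 4j, -2 - 4j

The poles are the roots of the denominator s^2 + 4s + 20 = 0.
Using the quadratic formula: s = (-4 ± √(-64))/2 = -2 ± 4j.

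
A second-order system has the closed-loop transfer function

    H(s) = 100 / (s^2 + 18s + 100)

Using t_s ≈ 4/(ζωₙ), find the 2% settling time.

Comparing s^2 + 18s + 100 to s^2 + 2ζωₙs + ωₙ²: ωₙ = 10 rad/s and ζ = 18/(2·10) = 0.9.
ζωₙ = 18/2 = 9, so t_s ≈ 4/(ζωₙ) = 4/9 ≈ 0.4444 s.

t_s ≈ 0.4444 s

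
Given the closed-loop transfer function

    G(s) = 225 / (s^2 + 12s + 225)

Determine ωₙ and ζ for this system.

Compare the denominator to the standard form s^2 + 2ζωₙs + ωₙ².
ωₙ² = 225, so ωₙ = 15 rad/s.
2ζωₙ = 12, so ζ = 12/(2·15) = 0.4.
With ζ = 0.4 the response is underdamped.

ωₙ = 15 rad/s, ζ = 0.4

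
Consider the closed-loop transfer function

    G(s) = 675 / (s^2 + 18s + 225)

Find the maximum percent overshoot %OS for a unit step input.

%OS ≈ 9.48%

Comparing s^2 + 18s + 225 to s^2 + 2ζωₙs + ωₙ²: ωₙ = 15 rad/s and ζ = 18/(2·15) = 0.6.
%OS = 100·exp(−πζ/√(1−ζ²)) = 100·exp(−π·0.6/√(1−0.6²)) ≈ 9.48%.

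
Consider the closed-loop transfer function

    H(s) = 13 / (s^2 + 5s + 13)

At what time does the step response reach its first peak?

Comparing s^2 + 5s + 13 to s^2 + 2ζωₙs + ωₙ²: ωₙ = √13 ≈ 3.606 rad/s and ζ = 5/(2·√13) ≈ 0.6934.
ζωₙ = 5/2 = 2.5, so ω_d = ωₙ√(1−ζ²) = √(ωₙ² − (ζωₙ)²) = √(13 − 2.5²) = √6.75 ≈ 2.598 rad/s.
t_p = π/ω_d = π/2.598 ≈ 1.209 s.

t_p ≈ 1.209 s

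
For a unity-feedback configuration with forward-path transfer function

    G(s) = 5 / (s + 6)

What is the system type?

The denominator has no factor of s at the origin — no free integrator — so this is a Type 0 system.

Type 0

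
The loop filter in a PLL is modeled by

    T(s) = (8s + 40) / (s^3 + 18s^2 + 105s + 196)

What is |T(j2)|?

|T(j2)| ≈ 0.1818

Substitute s = j2: numerator = 40 + j16, denominator = 124 + j202.
|T(j2)| = |40 + j16| / |124 + j202| = 43.081 / 237.02 ≈ 0.1818.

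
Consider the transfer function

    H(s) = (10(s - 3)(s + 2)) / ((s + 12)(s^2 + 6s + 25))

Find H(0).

H(0) = -1/5 ≈ -0.2000

At s = 0 each factor (s + a) contributes a and each (s^2 + bs + c) contributes c.
H(0) = 10·(-3) · (2) / ((12) · (25)) = -60/300 = -1/5.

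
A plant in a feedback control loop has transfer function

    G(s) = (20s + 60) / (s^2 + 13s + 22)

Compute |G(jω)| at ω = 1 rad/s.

Substitute s = j1: numerator = 60 + j20, denominator = 21 + j13.
|G(j1)| = |60 + j20| / |21 + j13| = 63.246 / 24.698 ≈ 2.561.

|G(j1)| ≈ 2.561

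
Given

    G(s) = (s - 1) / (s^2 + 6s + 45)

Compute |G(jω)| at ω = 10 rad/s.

|G(j10)| ≈ 0.1235

Substitute s = j10: numerator = -1 + j10, denominator = -55 + j60.
|G(j10)| = |-1 + j10| / |-55 + j60| = 10.050 / 81.394 ≈ 0.1235.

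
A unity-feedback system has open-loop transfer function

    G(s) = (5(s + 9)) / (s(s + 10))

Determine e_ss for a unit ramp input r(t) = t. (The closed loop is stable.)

e_ss = 0.2222

G(s) has one pole at the origin.
This is a Type 1 system. Kv = lim_{s→0} s·G(s) = 45/10 = 9/2.
e_ss = 1/Kv = 1/(9/2) = 2/9 ≈ 0.2222.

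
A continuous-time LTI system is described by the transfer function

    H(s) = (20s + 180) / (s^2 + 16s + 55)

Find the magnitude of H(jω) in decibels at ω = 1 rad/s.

|H(j1)|_dB ≈ 10.1 dB

Substitute s = j1: numerator = 180 + j20, denominator = 54 + j16.
|H(j1)| = |180 + j20| / |54 + j16| = 181.11 / 56.321 ≈ 3.216.
In decibels: 20·log₁₀(3.216) ≈ 10.1 dB.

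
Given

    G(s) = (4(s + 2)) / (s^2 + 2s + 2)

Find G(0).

G(0) = 4

At s = 0 each factor (s + a) contributes a and each (s^2 + bs + c) contributes c.
G(0) = 4·(2) / ((2)) = 8/2 = 4.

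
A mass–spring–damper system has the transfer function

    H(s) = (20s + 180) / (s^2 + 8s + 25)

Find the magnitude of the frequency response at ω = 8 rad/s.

|H(j8)| ≈ 3.213

Substitute s = j8: numerator = 180 + j160, denominator = -39 + j64.
|H(j8)| = |180 + j160| / |-39 + j64| = 240.83 / 74.947 ≈ 3.213.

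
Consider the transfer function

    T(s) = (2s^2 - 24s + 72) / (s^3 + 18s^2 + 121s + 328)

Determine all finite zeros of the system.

Set the numerator to zero: 2s^2 - 24s + 72 = 0, i.e. 2·(s^2 - 12s + 36) = 0.
Factoring: (s - 6)^2 = 0.

s = 6, 6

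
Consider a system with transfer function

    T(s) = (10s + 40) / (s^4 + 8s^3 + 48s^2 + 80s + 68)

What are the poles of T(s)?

s = -1 + j, -1 - j, -3 + 5j, -3 - 5j

The poles are the roots of the denominator s^4 + 8s^3 + 48s^2 + 80s + 68 = 0.
No real roots exist; factor into two real quadratics: (s^2 + 2s + 2)(s^2 + 6s + 34) = 0.
Each quadratic gives a conjugate pair via the quadratic formula.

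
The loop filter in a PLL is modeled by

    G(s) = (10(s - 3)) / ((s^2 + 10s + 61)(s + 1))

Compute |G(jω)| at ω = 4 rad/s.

Substitute s = j4: numerator = -30 + j40, denominator = -115 + j220.
|G(j4)| = |-30 + j40| / |-115 + j220| = 50 / 248.24 ≈ 0.2014.

|G(j4)| ≈ 0.2014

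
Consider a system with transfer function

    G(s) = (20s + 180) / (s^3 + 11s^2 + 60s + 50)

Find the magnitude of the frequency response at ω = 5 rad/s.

Substitute s = j5: numerator = 180 + j100, denominator = -225 + j175.
|G(j5)| = |180 + j100| / |-225 + j175| = 205.91 / 285.04 ≈ 0.7224.

|G(j5)| ≈ 0.7224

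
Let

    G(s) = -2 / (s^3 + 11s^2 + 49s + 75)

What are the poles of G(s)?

The poles are the roots of the denominator s^3 + 11s^2 + 49s + 75 = 0.
Trying s = -3: the polynomial evaluates to 0, so (s + 3) is a factor.
Dividing out leaves s^2 + 8s + 25 = 0.
The quadratic formula then gives s = -4 ± 3j.

s = -3, -4 ± 3j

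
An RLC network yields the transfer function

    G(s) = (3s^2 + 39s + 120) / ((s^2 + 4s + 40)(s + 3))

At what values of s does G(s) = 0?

s = -8, -5

Set the numerator to zero: 3s^2 + 39s + 120 = 0, i.e. 3·(s^2 + 13s + 40) = 0.
Factoring: (s + 8)(s + 5) = 0.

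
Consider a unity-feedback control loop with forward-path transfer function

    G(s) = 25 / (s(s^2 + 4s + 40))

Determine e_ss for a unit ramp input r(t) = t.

e_ss = 1.600

G(s) has one pole at the origin.
This is a Type 1 system. Kv = lim_{s→0} s·G(s) = 25/40 = 5/8.
e_ss = 1/Kv = 1/(5/8) = 8/5 ≈ 1.600.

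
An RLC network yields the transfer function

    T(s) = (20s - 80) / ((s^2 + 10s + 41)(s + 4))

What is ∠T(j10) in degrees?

At s = j10: numerator = -80 + j200, denominator = -1236 - j190.
∠T = ∠num − ∠den = 111.80° − (-171.26°) = 283.1°, which wraps to -76.94°.

∠T(j10) ≈ -76.94°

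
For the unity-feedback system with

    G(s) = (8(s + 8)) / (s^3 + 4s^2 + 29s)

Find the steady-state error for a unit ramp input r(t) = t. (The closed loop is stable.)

e_ss = 0.4531

G(s) has one pole at the origin.
This is a Type 1 system. Kv = lim_{s→0} s·G(s) = 64/29.
e_ss = 1/Kv = 1/(64/29) = 29/64 ≈ 0.4531.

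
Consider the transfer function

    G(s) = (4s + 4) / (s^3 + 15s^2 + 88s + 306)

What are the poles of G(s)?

s = -9, -3 + 5j, -3 - 5j

The poles are the roots of the denominator s^3 + 15s^2 + 88s + 306 = 0.
Trying s = -9: the polynomial evaluates to 0, so (s + 9) is a factor.
Dividing out leaves s^2 + 6s + 34 = 0.
The quadratic formula then gives s = -3 ± 5j.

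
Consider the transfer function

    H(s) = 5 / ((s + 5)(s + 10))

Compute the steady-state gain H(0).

Set s = 0: H(0) = (5) / (50) = 1/10.

H(0) = 1/10 ≈ 0.1000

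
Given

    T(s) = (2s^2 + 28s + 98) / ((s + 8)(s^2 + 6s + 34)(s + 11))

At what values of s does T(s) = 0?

Set the numerator to zero: 2s^2 + 28s + 98 = 0, i.e. 2·(s^2 + 14s + 49) = 0.
Factoring: (s + 7)^2 = 0.

s = -7, -7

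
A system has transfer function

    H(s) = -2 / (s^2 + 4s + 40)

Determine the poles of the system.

s = -2 ± 6j

The poles are the roots of the denominator s^2 + 4s + 40 = 0.
Using the quadratic formula: s = (-4 ± √(-144))/2 = -2 ± 6j.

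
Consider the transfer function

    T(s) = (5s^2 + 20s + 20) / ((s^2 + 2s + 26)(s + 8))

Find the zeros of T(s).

Set the numerator to zero: 5s^2 + 20s + 20 = 0, i.e. 5·(s^2 + 4s + 4) = 0.
Factoring: (s + 2)^2 = 0.

s = -2, -2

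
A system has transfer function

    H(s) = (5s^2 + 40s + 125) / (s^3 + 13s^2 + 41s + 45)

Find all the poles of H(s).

The poles are the roots of the denominator s^3 + 13s^2 + 41s + 45 = 0.
Trying s = -9: the polynomial evaluates to 0, so (s + 9) is a factor.
Dividing out leaves s^2 + 4s + 5 = 0.
The quadratic formula then gives s = -2 ± 1j.

s = -2 + j, -2 - j, -9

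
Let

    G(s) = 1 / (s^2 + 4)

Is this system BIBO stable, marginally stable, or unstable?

The denominator s^2 + 4 factors as (s^2 + 4), giving poles at s = 2j, -2j.
Since the simple pole(s) at s = ±2j lie on the jω-axis with none in the right half-plane, the system is marginally stable.

marginally stable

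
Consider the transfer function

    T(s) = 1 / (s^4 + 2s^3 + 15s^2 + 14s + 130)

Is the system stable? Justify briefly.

unstable

The denominator s^4 + 2s^3 + 15s^2 + 14s + 130 factors as (s^2 + 4s + 13)(s^2 - 2s + 10), giving poles at s = -2 ± 3j, 1 ± 3j.
Since the pole(s) at s = 1 ± 3j lie in the right half-plane, the system is unstable.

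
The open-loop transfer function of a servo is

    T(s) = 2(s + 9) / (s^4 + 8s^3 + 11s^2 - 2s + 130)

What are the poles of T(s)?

The poles are the roots of the denominator s^4 + 8s^3 + 11s^2 - 2s + 130 = 0.
No real roots exist; factor into two real quadratics: (s^2 - 2s + 5)(s^2 + 10s + 26) = 0.
Each quadratic gives a conjugate pair via the quadratic formula.

s = 1 ± 2j, -5 ± j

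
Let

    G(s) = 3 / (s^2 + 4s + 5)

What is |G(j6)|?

|G(j6)| ≈ 0.07652

Substitute s = j6: numerator = 3, denominator = -31 + j24.
|G(j6)| = |3| / |-31 + j24| = 3 / 39.205 ≈ 0.07652.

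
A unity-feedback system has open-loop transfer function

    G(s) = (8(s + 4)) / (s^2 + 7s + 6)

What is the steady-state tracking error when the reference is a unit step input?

G(s) has no poles at the origin.
This is a Type 0 system. Kp = lim_{s→0} G(s) = 32/6 = 16/3.
e_ss = 1/(1 + Kp) = 1/(1 + 16/3) = 3/19 ≈ 0.1579.

e_ss = 0.1579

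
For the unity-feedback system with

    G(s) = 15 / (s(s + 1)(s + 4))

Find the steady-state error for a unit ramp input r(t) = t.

e_ss = 0.2667

G(s) has one pole at the origin.
This is a Type 1 system. Kv = lim_{s→0} s·G(s) = 15/4.
e_ss = 1/Kv = 1/(15/4) = 4/15 ≈ 0.2667.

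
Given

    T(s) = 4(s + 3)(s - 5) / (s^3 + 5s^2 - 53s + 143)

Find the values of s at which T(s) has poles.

The poles are the roots of the denominator s^3 + 5s^2 - 53s + 143 = 0.
Trying s = -11: the polynomial evaluates to 0, so (s + 11) is a factor.
Dividing out leaves s^2 - 6s + 13 = 0.
The quadratic formula then gives s = 3 ± 2j.

s = 3 ± 2j, -11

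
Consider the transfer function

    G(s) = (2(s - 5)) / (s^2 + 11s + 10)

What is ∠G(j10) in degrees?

At s = j10: numerator = -10 + j20, denominator = -90 + j110.
∠G = ∠num − ∠den = 116.57° − (129.29°) = -12.72°.

∠G(j10) ≈ -12.72°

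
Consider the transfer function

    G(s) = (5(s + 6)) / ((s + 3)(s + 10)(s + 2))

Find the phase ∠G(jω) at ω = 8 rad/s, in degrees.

At s = j8: numerator = 30 + j40, denominator = -900 - j64.
∠G = ∠num − ∠den = 53.130° − (-175.93°) = 229.1°, which wraps to -130.9°.

∠G(j8) ≈ -130.9°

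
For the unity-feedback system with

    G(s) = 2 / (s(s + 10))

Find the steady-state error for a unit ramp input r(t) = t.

e_ss = 5

G(s) has one pole at the origin.
This is a Type 1 system. Kv = lim_{s→0} s·G(s) = 2/10 = 1/5.
e_ss = 1/Kv = 1/(1/5) = 5.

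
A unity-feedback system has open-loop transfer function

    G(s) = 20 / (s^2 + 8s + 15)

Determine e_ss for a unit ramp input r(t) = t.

G(s) has no poles at the origin.
This is a Type 0 system; Kv = lim_{s→0} s·G(s) = 0, so the steady-state error for a ramp input is infinite.

e_ss = ∞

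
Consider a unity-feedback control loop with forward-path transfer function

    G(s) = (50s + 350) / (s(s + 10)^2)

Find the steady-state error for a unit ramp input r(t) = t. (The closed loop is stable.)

G(s) has one pole at the origin.
This is a Type 1 system. Kv = lim_{s→0} s·G(s) = 350/100 = 7/2.
e_ss = 1/Kv = 1/(7/2) = 2/7 ≈ 0.2857.

e_ss = 0.2857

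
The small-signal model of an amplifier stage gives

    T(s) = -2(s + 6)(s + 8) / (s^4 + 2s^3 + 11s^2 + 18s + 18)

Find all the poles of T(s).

s = 3j, -3j, -1 + j, -1 - j

The poles are the roots of the denominator s^4 + 2s^3 + 11s^2 + 18s + 18 = 0.
No real roots exist; factor into two real quadratics: (s^2 + 9)(s^2 + 2s + 2) = 0.
Each quadratic gives a conjugate pair via the quadratic formula.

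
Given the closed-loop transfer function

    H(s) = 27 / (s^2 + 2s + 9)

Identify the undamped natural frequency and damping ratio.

ωₙ = 3 rad/s, ζ ≈ 0.3333

Compare the denominator to the standard form s^2 + 2ζωₙs + ωₙ².
ωₙ² = 9, so ωₙ = 3 rad/s.
2ζωₙ = 2, so ζ = 2/(2·3) ≈ 0.3333.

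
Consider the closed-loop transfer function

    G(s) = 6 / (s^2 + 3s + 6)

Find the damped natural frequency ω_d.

ω_d ≈ 1.936 rad/s

Comparing s^2 + 3s + 6 to s^2 + 2ζωₙs + ωₙ²: ωₙ = √6 ≈ 2.449 rad/s and ζ = 3/(2·√6) ≈ 0.6124.
ζωₙ = 3/2 = 1.5, so ω_d = ωₙ√(1−ζ²) = √(ωₙ² − (ζωₙ)²) = √(6 − 1.5²) = √3.75 ≈ 1.936 rad/s.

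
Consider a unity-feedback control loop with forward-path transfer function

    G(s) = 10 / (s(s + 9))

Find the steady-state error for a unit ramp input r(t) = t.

e_ss = 0.9000

G(s) has one pole at the origin.
This is a Type 1 system. Kv = lim_{s→0} s·G(s) = 10/9.
e_ss = 1/Kv = 1/(10/9) = 9/10 ≈ 0.9000.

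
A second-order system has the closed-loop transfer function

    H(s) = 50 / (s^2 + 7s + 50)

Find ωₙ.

Compare the denominator to the standard form s^2 + 2ζωₙs + ωₙ².
ωₙ² = 50, so ωₙ = √50 ≈ 7.071 rad/s.

ωₙ ≈ 7.071 rad/s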